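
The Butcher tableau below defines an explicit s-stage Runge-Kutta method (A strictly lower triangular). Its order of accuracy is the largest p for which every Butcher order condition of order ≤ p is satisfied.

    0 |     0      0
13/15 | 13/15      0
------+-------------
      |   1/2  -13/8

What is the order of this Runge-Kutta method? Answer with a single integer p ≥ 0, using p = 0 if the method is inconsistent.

b = (1/2, -13/8)
c = (0, 13/15)
Σ b_i: 1/2·1 + (-13/8)·1 = -9/8 ≠ 1 ⇒ order 0.

0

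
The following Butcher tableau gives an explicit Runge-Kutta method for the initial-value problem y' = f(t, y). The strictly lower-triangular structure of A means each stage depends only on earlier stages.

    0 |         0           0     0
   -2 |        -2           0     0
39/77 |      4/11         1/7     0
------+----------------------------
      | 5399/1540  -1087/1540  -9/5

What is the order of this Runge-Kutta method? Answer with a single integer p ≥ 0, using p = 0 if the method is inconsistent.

b = (5399/1540, -1087/1540, -9/5)
c = (0, -2, 39/77)
Ac = (0, 0, -2/7)
Σ b_i: 5399/1540·1 + (-1087/1540)·1 + (-9/5)·1 = 1 ✓
b·c: (-1087/1540)·(-2) + (-9/5)·39/77 = 1/2 ✓
b·c²: (-1087/1540)·4 + (-9/5)·1521/5929 = -97388/29645 ≠ 1/3 ⇒ order 2.
b·Ac: (-9/5)·(-2/7) = 18/35 ≠ 1/6

2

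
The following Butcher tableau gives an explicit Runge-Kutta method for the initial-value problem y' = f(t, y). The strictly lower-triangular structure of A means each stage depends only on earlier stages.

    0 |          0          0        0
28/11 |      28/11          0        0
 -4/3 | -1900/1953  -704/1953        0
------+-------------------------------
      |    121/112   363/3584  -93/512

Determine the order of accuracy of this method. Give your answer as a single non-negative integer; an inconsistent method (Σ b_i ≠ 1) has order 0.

3

b = (121/112, 363/3584, -93/512)
c = (0, 28/11, -4/3)
Ac = (0, 0, -256/279)
Σ b_i: 121/112·1 + 363/3584·1 + (-93/512)·1 = 1 ✓
b·c: 363/3584·28/11 + (-93/512)·(-4/3) = 1/2 ✓
b·c²: 363/3584·784/121 + (-93/512)·16/9 = 1/3 ✓
b·Ac: (-93/512)·(-256/279) = 1/6 ✓; 3 stages ⇒ order 3.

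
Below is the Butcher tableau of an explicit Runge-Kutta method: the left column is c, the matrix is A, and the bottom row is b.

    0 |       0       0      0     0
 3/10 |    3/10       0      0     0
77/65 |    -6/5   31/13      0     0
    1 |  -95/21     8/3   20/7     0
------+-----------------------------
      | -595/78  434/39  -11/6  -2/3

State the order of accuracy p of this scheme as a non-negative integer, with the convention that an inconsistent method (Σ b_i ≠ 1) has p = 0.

b = (-595/78, 434/39, -11/6, -2/3)
c = (0, 3/10, 77/65, 1)
Ac = (0, 0, 93/130, 272/65)
Σ b_i: (-595/78)·1 + 434/39·1 + (-11/6)·1 + (-2/3)·1 = 1 ✓
b·c: 434/39·3/10 + (-11/6)·77/65 + (-2/3)·1 = 1/2 ✓
b·c²: 434/39·9/100 + (-11/6)·5929/4225 + (-2/3)·1 = -1891/845 ≠ 1/3 ⇒ order 2.
b·Ac: (-11/6)·93/130 + (-2/3)·272/65 = -3199/780 ≠ 1/6

2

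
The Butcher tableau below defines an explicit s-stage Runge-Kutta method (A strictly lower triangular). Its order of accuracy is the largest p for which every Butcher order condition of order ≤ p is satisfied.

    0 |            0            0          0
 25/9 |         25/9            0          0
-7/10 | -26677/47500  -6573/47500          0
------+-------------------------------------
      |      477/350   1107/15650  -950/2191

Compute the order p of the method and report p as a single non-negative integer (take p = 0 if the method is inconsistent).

b = (477/350, 1107/15650, -950/2191)
c = (0, 25/9, -7/10)
Ac = (0, 0, -2191/5700)
Σ b_i: 477/350·1 + 1107/15650·1 + (-950/2191)·1 = 1 ✓
b·c: 1107/15650·25/9 + (-950/2191)·(-7/10) = 1/2 ✓
b·c²: 1107/15650·625/81 + (-950/2191)·49/100 = 1/3 ✓
b·Ac: (-950/2191)·(-2191/5700) = 1/6 ✓; 3 stages ⇒ order 3.

3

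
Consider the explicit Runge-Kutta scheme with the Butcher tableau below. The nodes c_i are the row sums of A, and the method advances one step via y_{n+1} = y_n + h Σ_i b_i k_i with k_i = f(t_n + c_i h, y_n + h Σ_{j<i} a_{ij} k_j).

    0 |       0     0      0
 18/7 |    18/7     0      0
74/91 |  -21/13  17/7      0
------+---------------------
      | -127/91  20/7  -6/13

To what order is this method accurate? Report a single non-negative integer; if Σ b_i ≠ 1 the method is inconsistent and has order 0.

1

b = (-127/91, 20/7, -6/13)
c = (0, 18/7, 74/91)
Ac = (0, 0, 306/49)
Σ b_i: (-127/91)·1 + 20/7·1 + (-6/13)·1 = 1 ✓
b·c: 20/7·18/7 + (-6/13)·74/91 = 57732/8281 ≠ 1/2 ⇒ order 1.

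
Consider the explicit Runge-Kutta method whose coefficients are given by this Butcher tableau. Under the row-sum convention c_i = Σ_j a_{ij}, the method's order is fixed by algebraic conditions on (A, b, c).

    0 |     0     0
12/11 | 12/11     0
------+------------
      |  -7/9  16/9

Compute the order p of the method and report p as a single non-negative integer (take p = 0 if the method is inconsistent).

b = (-7/9, 16/9)
c = (0, 12/11)
Σ b_i: (-7/9)·1 + 16/9·1 = 1 ✓
b·c: 16/9·12/11 = 64/33 ≠ 1/2 ⇒ order 1.

1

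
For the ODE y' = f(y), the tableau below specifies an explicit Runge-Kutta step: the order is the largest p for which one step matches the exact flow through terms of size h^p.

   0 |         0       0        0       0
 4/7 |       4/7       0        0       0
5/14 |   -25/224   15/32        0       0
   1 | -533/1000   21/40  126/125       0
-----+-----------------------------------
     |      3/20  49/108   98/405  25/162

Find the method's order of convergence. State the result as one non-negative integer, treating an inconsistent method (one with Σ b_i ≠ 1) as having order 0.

b = (3/20, 49/108, 98/405, 25/162)
c = (0, 4/7, 5/14, 1)
Ac = (0, 0, 15/56, 33/50)
Σ b_i: 3/20·1 + 49/108·1 + 98/405·1 + 25/162·1 = 1 ✓
b·c: 49/108·4/7 + 98/405·5/14 + 25/162·1 = 1/2 ✓
b·c²: 49/108·16/49 + 98/405·25/196 + 25/162·1 = 1/3 ✓
b·Ac: 98/405·15/56 + 25/162·33/50 = 1/6 ✓
b·c³: 49/108·64/343 + 98/405·125/2744 + 25/162·1 = 1/4 ✓
b·(c∘Ac): 98/405·75/784 + 25/162·33/50 = 1/8 ✓
b·Ac²: 98/405·15/98 + 25/162·3/10 = 1/12 ✓
b·A²c: 25/162·27/100 = 1/24 ✓; 4 stages ⇒ order 4.

4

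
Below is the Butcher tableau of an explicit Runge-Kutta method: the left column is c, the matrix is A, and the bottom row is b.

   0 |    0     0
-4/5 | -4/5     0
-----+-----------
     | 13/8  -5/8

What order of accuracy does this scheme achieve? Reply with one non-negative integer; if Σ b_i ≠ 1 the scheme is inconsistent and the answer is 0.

b = (13/8, -5/8)
c = (0, -4/5)
Σ b_i: 13/8·1 + (-5/8)·1 = 1 ✓
b·c: (-5/8)·(-4/5) = 1/2 ✓; 2 stages ⇒ order 2.

2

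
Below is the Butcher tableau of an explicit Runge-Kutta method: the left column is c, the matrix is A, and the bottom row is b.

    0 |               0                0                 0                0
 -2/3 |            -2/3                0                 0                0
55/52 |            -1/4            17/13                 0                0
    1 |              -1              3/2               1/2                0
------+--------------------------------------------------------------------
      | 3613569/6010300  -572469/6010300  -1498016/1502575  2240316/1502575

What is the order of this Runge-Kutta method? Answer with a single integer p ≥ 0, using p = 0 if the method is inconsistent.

b = (3613569/6010300, -572469/6010300, -1498016/1502575, 2240316/1502575)
c = (0, -2/3, 55/52, 1)
Ac = (0, 0, -34/39, -49/104)
Σ b_i: 3613569/6010300·1 + (-572469/6010300)·1 + (-1498016/1502575)·1 + 2240316/1502575·1 = 1 ✓
b·c: (-572469/6010300)·(-2/3) + (-1498016/1502575)·55/52 + 2240316/1502575·1 = 1/2 ✓
b·c²: (-572469/6010300)·4/9 + (-1498016/1502575)·3025/2704 + 2240316/1502575·1 = 1/3 ✓
b·Ac: (-1498016/1502575)·(-34/39) + 2240316/1502575·(-49/104) = 1/6 ✓
b·c³: (-572469/6010300)·(-8/27) + (-1498016/1502575)·166375/140608 + 2240316/1502575·1 = 23876773/70320510 ≠ 1/4 ⇒ order 3.
b·(c∘Ac): (-1498016/1502575)·(-935/1014) + 2240316/1502575·(-49/104) = 1954639/9015450 ≠ 1/8
b·Ac²: (-1498016/1502575)·68/117 + 2240316/1502575·19891/16224 = 351194231/281282040 ≠ 1/12
b·A²c: 2240316/1502575·(-17/39) = -976548/1502575 ≠ 1/24

3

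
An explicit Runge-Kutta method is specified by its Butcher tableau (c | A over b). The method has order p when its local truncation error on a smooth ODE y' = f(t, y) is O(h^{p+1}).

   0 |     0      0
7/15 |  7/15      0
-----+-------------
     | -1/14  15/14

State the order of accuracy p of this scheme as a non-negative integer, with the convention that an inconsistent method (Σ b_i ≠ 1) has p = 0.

b = (-1/14, 15/14)
c = (0, 7/15)
Σ b_i: (-1/14)·1 + 15/14·1 = 1 ✓
b·c: 15/14·7/15 = 1/2 ✓; 2 stages ⇒ order 2.

2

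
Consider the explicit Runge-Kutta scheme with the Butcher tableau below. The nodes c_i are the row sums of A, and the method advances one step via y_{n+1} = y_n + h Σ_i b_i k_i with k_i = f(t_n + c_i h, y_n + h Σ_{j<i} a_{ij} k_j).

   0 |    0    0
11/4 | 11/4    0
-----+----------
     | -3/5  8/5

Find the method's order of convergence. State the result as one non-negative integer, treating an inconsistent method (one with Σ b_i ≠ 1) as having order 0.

1

b = (-3/5, 8/5)
c = (0, 11/4)
Σ b_i: (-3/5)·1 + 8/5·1 = 1 ✓
b·c: 8/5·11/4 = 22/5 ≠ 1/2 ⇒ order 1.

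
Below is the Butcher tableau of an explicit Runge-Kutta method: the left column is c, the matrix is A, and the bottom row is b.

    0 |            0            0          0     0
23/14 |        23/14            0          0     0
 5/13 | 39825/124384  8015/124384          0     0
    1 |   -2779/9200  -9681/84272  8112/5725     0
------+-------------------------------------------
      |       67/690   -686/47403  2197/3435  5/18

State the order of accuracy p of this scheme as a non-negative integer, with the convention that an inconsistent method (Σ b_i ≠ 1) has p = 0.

4

b = (67/690, -686/47403, 2197/3435, 5/18)
c = (0, 23/14, 5/13, 1)
Ac = (0, 0, 1145/10816, 57/160)
Σ b_i: 67/690·1 + (-686/47403)·1 + 2197/3435·1 + 5/18·1 = 1 ✓
b·c: (-686/47403)·23/14 + 2197/3435·5/13 + 5/18·1 = 1/2 ✓
b·c²: (-686/47403)·529/196 + 2197/3435·25/169 + 5/18·1 = 1/3 ✓
b·Ac: 2197/3435·1145/10816 + 5/18·57/160 = 1/6 ✓
b·c³: (-686/47403)·12167/2744 + 2197/3435·125/2197 + 5/18·1 = 1/4 ✓
b·(c∘Ac): 2197/3435·5725/140608 + 5/18·57/160 = 1/8 ✓
b·Ac²: 2197/3435·26335/151424 + 5/18·(-45/448) = 1/12 ✓
b·A²c: 5/18·3/20 = 1/24 ✓; 4 stages ⇒ order 4.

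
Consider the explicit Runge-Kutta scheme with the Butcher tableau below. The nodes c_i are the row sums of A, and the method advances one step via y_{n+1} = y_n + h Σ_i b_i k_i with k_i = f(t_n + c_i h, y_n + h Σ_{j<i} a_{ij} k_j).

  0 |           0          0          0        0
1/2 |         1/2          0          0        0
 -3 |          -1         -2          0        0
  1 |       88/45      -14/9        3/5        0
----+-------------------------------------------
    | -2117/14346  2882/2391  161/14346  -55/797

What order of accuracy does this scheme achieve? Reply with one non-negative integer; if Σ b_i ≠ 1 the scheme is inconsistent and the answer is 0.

3

b = (-2117/14346, 2882/2391, 161/14346, -55/797)
c = (0, 1/2, -3, 1)
Ac = (0, 0, -1, -116/45)
Σ b_i: (-2117/14346)·1 + 2882/2391·1 + 161/14346·1 + (-55/797)·1 = 1 ✓
b·c: 2882/2391·1/2 + 161/14346·(-3) + (-55/797)·1 = 1/2 ✓
b·c²: 2882/2391·1/4 + 161/14346·9 + (-55/797)·1 = 1/3 ✓
b·Ac: 161/14346·(-1) + (-55/797)·(-116/45) = 1/6 ✓
b·c³: 2882/2391·1/8 + 161/14346·(-27) + (-55/797)·1 = -2117/9564 ≠ 1/4 ⇒ order 3.
b·(c∘Ac): 161/14346·3 + (-55/797)·(-116/45) = 3035/14346 ≠ 1/8
b·Ac²: 161/14346·(-1/2) + (-55/797)·451/90 = -3361/9564 ≠ 1/12
b·A²c: (-55/797)·(-3/5) = 33/797 ≠ 1/24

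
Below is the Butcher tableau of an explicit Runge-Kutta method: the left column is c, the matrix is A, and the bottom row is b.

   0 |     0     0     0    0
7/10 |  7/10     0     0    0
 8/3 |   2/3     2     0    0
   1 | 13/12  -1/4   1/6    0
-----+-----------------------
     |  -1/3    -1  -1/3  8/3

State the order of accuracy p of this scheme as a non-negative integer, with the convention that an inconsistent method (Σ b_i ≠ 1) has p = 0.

b = (-1/3, -1, -1/3, 8/3)
c = (0, 7/10, 8/3, 1)
Ac = (0, 0, 7/5, 97/360)
Σ b_i: (-1/3)·1 + (-1)·1 + (-1/3)·1 + 8/3·1 = 1 ✓
b·c: (-1)·7/10 + (-1/3)·8/3 + 8/3·1 = 97/90 ≠ 1/2 ⇒ order 1.

1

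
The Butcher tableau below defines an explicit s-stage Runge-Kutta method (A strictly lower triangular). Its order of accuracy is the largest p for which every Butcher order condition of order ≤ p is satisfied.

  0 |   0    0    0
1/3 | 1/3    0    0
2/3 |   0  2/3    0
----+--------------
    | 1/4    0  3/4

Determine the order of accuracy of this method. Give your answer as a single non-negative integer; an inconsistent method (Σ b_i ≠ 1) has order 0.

3

b = (1/4, 0, 3/4)
c = (0, 1/3, 2/3)
Ac = (0, 0, 2/9)
Σ b_i: 1/4·1 + 3/4·1 = 1 ✓
b·c: 3/4·2/3 = 1/2 ✓
b·c²: 3/4·4/9 = 1/3 ✓
b·Ac: 3/4·2/9 = 1/6 ✓; 3 stages ⇒ order 3.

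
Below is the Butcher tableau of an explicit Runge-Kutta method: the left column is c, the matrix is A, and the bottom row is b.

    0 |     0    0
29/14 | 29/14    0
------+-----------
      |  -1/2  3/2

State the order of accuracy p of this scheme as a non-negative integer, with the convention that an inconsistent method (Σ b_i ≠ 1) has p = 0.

b = (-1/2, 3/2)
c = (0, 29/14)
Σ b_i: (-1/2)·1 + 3/2·1 = 1 ✓
b·c: 3/2·29/14 = 87/28 ≠ 1/2 ⇒ order 1.

1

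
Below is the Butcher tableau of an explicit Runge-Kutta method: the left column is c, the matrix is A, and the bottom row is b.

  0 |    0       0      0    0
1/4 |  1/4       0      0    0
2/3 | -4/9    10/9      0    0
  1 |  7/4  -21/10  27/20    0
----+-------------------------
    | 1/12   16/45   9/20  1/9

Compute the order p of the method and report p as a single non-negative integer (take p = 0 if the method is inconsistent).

b = (1/12, 16/45, 9/20, 1/9)
c = (0, 1/4, 2/3, 1)
Ac = (0, 0, 5/18, 3/8)
Σ b_i: 1/12·1 + 16/45·1 + 9/20·1 + 1/9·1 = 1 ✓
b·c: 16/45·1/4 + 9/20·2/3 + 1/9·1 = 1/2 ✓
b·c²: 16/45·1/16 + 9/20·4/9 + 1/9·1 = 1/3 ✓
b·Ac: 9/20·5/18 + 1/9·3/8 = 1/6 ✓
b·c³: 16/45·1/64 + 9/20·8/27 + 1/9·1 = 1/4 ✓
b·(c∘Ac): 9/20·5/27 + 1/9·3/8 = 1/8 ✓
b·Ac²: 9/20·5/72 + 1/9·15/32 = 1/12 ✓
b·A²c: 1/9·3/8 = 1/24 ✓; 4 stages ⇒ order 4.

4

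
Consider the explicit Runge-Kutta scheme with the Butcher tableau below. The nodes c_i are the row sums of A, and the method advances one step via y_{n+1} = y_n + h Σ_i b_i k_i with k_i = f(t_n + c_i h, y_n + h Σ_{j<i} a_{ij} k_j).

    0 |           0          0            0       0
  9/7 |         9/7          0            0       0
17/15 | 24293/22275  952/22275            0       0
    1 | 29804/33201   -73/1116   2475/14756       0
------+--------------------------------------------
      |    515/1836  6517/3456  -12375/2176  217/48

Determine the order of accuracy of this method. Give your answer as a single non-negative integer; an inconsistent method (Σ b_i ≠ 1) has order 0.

b = (515/1836, 6517/3456, -12375/2176, 217/48)
c = (0, 9/7, 17/15, 1)
Ac = (0, 0, 136/2475, 23/217)
Σ b_i: 515/1836·1 + 6517/3456·1 + (-12375/2176)·1 + 217/48·1 = 1 ✓
b·c: 6517/3456·9/7 + (-12375/2176)·17/15 + 217/48·1 = 1/2 ✓
b·c²: 6517/3456·81/49 + (-12375/2176)·289/225 + 217/48·1 = 1/3 ✓
b·Ac: (-12375/2176)·136/2475 + 217/48·23/217 = 1/6 ✓
b·c³: 6517/3456·729/343 + (-12375/2176)·4913/3375 + 217/48·1 = 1/4 ✓
b·(c∘Ac): (-12375/2176)·2312/37125 + 217/48·23/217 = 1/8 ✓
b·Ac²: (-12375/2176)·136/1925 + 217/48·163/1519 = 1/12 ✓
b·A²c: 217/48·2/217 = 1/24 ✓; 4 stages ⇒ order 4.

4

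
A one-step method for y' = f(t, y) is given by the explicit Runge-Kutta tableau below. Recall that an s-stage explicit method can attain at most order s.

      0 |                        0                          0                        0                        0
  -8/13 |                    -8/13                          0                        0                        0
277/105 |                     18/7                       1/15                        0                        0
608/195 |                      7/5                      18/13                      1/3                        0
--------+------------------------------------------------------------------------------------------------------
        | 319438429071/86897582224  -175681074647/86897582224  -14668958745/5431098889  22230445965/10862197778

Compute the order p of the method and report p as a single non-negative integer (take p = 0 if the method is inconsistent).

3

b = (319438429071/86897582224, -175681074647/86897582224, -14668958745/5431098889, 22230445965/10862197778)
c = (0, -8/13, 277/105, 608/195)
Ac = (0, 0, -8/195, 1453/53235)
Σ b_i: 319438429071/86897582224·1 + (-175681074647/86897582224)·1 + (-14668958745/5431098889)·1 + 22230445965/10862197778·1 = 1 ✓
b·c: (-175681074647/86897582224)·(-8/13) + (-14668958745/5431098889)·277/105 + 22230445965/10862197778·608/195 = 1/2 ✓
b·c²: (-175681074647/86897582224)·64/169 + (-14668958745/5431098889)·76729/11025 + 22230445965/10862197778·369664/38025 = 1/3 ✓
b·Ac: (-14668958745/5431098889)·(-8/195) + 22230445965/10862197778·1453/53235 = 1/6 ✓
b·c³: (-175681074647/86897582224)·(-512/2197) + (-14668958745/5431098889)·21253933/1157625 + 22230445965/10862197778·224755712/7414875 = 287289753078893/22240349950455 ≠ 1/4 ⇒ order 3.
b·(c∘Ac): (-14668958745/5431098889)·(-2216/20475) + 22230445965/10862197778·883424/10380825 = 19267550128648/41303507050845 ≠ 1/8
b·Ac²: (-14668958745/5431098889)·64/2535 + 22230445965/10862197778·206676013/72665775 = 255884912332921/44480699900910 ≠ 1/12
b·A²c: 22230445965/10862197778·(-8/585) = -456009148/16293296667 ≠ 1/24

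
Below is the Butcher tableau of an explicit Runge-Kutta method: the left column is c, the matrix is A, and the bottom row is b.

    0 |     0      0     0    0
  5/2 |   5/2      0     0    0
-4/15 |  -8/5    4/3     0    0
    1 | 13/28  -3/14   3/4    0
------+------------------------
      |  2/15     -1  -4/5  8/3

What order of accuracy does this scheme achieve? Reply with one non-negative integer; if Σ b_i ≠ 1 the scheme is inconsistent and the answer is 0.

1

b = (2/15, -1, -4/5, 8/3)
c = (0, 5/2, -4/15, 1)
Ac = (0, 0, 10/3, -103/140)
Σ b_i: 2/15·1 + (-1)·1 + (-4/5)·1 + 8/3·1 = 1 ✓
b·c: (-1)·5/2 + (-4/5)·(-4/15) + 8/3·1 = 19/50 ≠ 1/2 ⇒ order 1.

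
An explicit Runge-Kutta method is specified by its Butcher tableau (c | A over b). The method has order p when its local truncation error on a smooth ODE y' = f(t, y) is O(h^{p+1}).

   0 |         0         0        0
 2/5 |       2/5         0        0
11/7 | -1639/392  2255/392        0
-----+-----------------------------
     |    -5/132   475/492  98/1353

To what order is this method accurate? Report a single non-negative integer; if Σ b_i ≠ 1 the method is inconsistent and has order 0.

b = (-5/132, 475/492, 98/1353)
c = (0, 2/5, 11/7)
Ac = (0, 0, 451/196)
Σ b_i: (-5/132)·1 + 475/492·1 + 98/1353·1 = 1 ✓
b·c: 475/492·2/5 + 98/1353·11/7 = 1/2 ✓
b·c²: 475/492·4/25 + 98/1353·121/49 = 1/3 ✓
b·Ac: 98/1353·451/196 = 1/6 ✓; 3 stages ⇒ order 3.

3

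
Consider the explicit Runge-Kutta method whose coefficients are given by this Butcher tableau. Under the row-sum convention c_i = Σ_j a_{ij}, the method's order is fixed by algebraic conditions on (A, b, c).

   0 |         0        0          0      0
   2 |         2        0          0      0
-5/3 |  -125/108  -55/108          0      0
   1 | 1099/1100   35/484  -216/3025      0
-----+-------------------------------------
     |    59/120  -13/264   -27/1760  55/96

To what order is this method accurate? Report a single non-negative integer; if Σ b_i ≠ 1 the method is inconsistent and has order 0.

b = (59/120, -13/264, -27/1760, 55/96)
c = (0, 2, -5/3, 1)
Ac = (0, 0, -55/54, 29/110)
Σ b_i: 59/120·1 + (-13/264)·1 + (-27/1760)·1 + 55/96·1 = 1 ✓
b·c: (-13/264)·2 + (-27/1760)·(-5/3) + 55/96·1 = 1/2 ✓
b·c²: (-13/264)·4 + (-27/1760)·25/9 + 55/96·1 = 1/3 ✓
b·Ac: (-27/1760)·(-55/54) + 55/96·29/110 = 1/6 ✓
b·c³: (-13/264)·8 + (-27/1760)·(-125/27) + 55/96·1 = 1/4 ✓
b·(c∘Ac): (-27/1760)·275/162 + 55/96·29/110 = 1/8 ✓
b·Ac²: (-27/1760)·(-55/27) + 55/96·1/11 = 1/12 ✓
b·A²c: 55/96·4/55 = 1/24 ✓; 4 stages ⇒ order 4.

4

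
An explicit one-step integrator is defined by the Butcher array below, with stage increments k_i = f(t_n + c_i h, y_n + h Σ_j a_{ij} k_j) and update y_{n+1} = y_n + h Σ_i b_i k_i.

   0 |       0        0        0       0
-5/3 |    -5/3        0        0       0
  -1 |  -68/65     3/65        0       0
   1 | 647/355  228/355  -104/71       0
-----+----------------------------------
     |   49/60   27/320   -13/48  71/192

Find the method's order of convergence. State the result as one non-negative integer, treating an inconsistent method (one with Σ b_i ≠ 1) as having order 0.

b = (49/60, 27/320, -13/48, 71/192)
c = (0, -5/3, -1, 1)
Ac = (0, 0, -1/13, 28/71)
Σ b_i: 49/60·1 + 27/320·1 + (-13/48)·1 + 71/192·1 = 1 ✓
b·c: 27/320·(-5/3) + (-13/48)·(-1) + 71/192·1 = 1/2 ✓
b·c²: 27/320·25/9 + (-13/48)·1 + 71/192·1 = 1/3 ✓
b·Ac: (-13/48)·(-1/13) + 71/192·28/71 = 1/6 ✓
b·c³: 27/320·(-125/27) + (-13/48)·(-1) + 71/192·1 = 1/4 ✓
b·(c∘Ac): (-13/48)·1/13 + 71/192·28/71 = 1/8 ✓
b·Ac²: (-13/48)·5/39 + 71/192·68/213 = 1/12 ✓
b·A²c: 71/192·8/71 = 1/24 ✓; 4 stages ⇒ order 4.

4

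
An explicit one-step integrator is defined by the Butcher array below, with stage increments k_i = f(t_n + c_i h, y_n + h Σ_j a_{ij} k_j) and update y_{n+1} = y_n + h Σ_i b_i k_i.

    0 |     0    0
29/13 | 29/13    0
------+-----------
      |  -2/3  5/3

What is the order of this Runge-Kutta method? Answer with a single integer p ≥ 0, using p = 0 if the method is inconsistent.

1

b = (-2/3, 5/3)
c = (0, 29/13)
Σ b_i: (-2/3)·1 + 5/3·1 = 1 ✓
b·c: 5/3·29/13 = 145/39 ≠ 1/2 ⇒ order 1.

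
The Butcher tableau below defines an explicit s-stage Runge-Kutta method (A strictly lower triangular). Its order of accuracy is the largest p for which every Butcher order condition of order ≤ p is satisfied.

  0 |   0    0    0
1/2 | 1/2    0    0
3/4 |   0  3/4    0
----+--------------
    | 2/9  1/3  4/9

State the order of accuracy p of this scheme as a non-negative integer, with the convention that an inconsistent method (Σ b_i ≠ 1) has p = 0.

b = (2/9, 1/3, 4/9)
c = (0, 1/2, 3/4)
Ac = (0, 0, 3/8)
Σ b_i: 2/9·1 + 1/3·1 + 4/9·1 = 1 ✓
b·c: 1/3·1/2 + 4/9·3/4 = 1/2 ✓
b·c²: 1/3·1/4 + 4/9·9/16 = 1/3 ✓
b·Ac: 4/9·3/8 = 1/6 ✓; 3 stages ⇒ order 3.

3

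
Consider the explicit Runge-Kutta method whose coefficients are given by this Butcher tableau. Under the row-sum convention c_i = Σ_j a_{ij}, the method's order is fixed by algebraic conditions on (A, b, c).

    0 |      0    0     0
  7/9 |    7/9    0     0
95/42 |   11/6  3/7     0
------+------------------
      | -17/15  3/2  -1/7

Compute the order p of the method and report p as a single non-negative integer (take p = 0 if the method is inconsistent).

0

b = (-17/15, 3/2, -1/7)
c = (0, 7/9, 95/42)
Ac = (0, 0, 1/3)
Σ b_i: (-17/15)·1 + 3/2·1 + (-1/7)·1 = 47/210 ≠ 1 ⇒ order 0.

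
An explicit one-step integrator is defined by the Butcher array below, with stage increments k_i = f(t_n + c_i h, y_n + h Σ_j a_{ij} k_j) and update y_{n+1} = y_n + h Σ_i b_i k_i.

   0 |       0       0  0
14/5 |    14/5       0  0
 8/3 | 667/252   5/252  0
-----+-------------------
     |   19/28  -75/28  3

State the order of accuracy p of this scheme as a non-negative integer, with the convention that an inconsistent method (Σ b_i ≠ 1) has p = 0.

3

b = (19/28, -75/28, 3)
c = (0, 14/5, 8/3)
Ac = (0, 0, 1/18)
Σ b_i: 19/28·1 + (-75/28)·1 + 3·1 = 1 ✓
b·c: (-75/28)·14/5 + 3·8/3 = 1/2 ✓
b·c²: (-75/28)·196/25 + 3·64/9 = 1/3 ✓
b·Ac: 3·1/18 = 1/6 ✓; 3 stages ⇒ order 3.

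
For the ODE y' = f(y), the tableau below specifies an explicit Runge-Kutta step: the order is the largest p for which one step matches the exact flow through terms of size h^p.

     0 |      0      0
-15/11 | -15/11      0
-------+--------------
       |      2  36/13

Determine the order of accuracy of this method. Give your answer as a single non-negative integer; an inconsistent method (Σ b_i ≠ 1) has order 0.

b = (2, 36/13)
c = (0, -15/11)
Σ b_i: 2·1 + 36/13·1 = 62/13 ≠ 1 ⇒ order 0.

0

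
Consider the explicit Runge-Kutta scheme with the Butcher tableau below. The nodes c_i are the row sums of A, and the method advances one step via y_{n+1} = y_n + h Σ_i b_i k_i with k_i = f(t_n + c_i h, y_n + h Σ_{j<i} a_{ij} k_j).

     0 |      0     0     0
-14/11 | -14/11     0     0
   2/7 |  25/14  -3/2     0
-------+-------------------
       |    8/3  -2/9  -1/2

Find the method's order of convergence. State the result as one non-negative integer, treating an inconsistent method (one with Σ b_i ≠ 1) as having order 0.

0

b = (8/3, -2/9, -1/2)
c = (0, -14/11, 2/7)
Ac = (0, 0, 21/11)
Σ b_i: 8/3·1 + (-2/9)·1 + (-1/2)·1 = 35/18 ≠ 1 ⇒ order 0.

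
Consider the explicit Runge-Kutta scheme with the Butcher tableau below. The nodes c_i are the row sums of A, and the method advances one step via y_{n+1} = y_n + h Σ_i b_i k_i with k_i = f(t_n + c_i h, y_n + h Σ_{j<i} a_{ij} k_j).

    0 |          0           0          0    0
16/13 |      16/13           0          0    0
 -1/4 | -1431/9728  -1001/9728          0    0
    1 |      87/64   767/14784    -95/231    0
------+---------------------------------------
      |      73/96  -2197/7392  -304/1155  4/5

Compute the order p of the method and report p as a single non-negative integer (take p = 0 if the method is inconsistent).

4

b = (73/96, -2197/7392, -304/1155, 4/5)
c = (0, 16/13, -1/4, 1)
Ac = (0, 0, -77/608, 1/6)
Σ b_i: 73/96·1 + (-2197/7392)·1 + (-304/1155)·1 + 4/5·1 = 1 ✓
b·c: (-2197/7392)·16/13 + (-304/1155)·(-1/4) + 4/5·1 = 1/2 ✓
b·c²: (-2197/7392)·256/169 + (-304/1155)·1/16 + 4/5·1 = 1/3 ✓
b·Ac: (-304/1155)·(-77/608) + 4/5·1/6 = 1/6 ✓
b·c³: (-2197/7392)·4096/2197 + (-304/1155)·(-1/64) + 4/5·1 = 1/4 ✓
b·(c∘Ac): (-304/1155)·77/2432 + 4/5·1/6 = 1/8 ✓
b·Ac²: (-304/1155)·(-77/494) + 4/5·11/208 = 1/12 ✓
b·A²c: 4/5·5/96 = 1/24 ✓; 4 stages ⇒ order 4.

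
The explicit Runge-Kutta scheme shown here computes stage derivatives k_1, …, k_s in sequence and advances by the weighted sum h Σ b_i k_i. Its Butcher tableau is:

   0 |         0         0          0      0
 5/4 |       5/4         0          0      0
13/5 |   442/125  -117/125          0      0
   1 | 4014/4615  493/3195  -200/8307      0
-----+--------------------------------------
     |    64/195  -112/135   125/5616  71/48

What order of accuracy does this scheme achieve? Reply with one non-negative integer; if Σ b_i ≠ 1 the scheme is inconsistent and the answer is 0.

b = (64/195, -112/135, 125/5616, 71/48)
c = (0, 5/4, 13/5, 1)
Ac = (0, 0, -117/100, 37/284)
Σ b_i: 64/195·1 + (-112/135)·1 + 125/5616·1 + 71/48·1 = 1 ✓
b·c: (-112/135)·5/4 + 125/5616·13/5 + 71/48·1 = 1/2 ✓
b·c²: (-112/135)·25/16 + 125/5616·169/25 + 71/48·1 = 1/3 ✓
b·Ac: 125/5616·(-117/100) + 71/48·37/284 = 1/6 ✓
b·c³: (-112/135)·125/64 + 125/5616·2197/125 + 71/48·1 = 1/4 ✓
b·(c∘Ac): 125/5616·(-1521/500) + 71/48·37/284 = 1/8 ✓
b·Ac²: 125/5616·(-117/80) + 71/48·89/1136 = 1/12 ✓
b·A²c: 71/48·2/71 = 1/24 ✓; 4 stages ⇒ order 4.

4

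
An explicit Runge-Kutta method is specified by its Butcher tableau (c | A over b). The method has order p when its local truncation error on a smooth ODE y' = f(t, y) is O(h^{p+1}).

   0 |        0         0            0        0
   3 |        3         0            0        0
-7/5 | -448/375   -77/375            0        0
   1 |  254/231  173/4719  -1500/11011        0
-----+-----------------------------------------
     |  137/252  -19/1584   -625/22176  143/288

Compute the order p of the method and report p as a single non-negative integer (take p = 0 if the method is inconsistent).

b = (137/252, -19/1584, -625/22176, 143/288)
c = (0, 3, -7/5, 1)
Ac = (0, 0, -77/125, 43/143)
Σ b_i: 137/252·1 + (-19/1584)·1 + (-625/22176)·1 + 143/288·1 = 1 ✓
b·c: (-19/1584)·3 + (-625/22176)·(-7/5) + 143/288·1 = 1/2 ✓
b·c²: (-19/1584)·9 + (-625/22176)·49/25 + 143/288·1 = 1/3 ✓
b·Ac: (-625/22176)·(-77/125) + 143/288·43/143 = 1/6 ✓
b·c³: (-19/1584)·27 + (-625/22176)·(-343/125) + 143/288·1 = 1/4 ✓
b·(c∘Ac): (-625/22176)·539/625 + 143/288·43/143 = 1/8 ✓
b·Ac²: (-625/22176)·(-231/125) + 143/288·9/143 = 1/12 ✓
b·A²c: 143/288·12/143 = 1/24 ✓; 4 stages ⇒ order 4.

4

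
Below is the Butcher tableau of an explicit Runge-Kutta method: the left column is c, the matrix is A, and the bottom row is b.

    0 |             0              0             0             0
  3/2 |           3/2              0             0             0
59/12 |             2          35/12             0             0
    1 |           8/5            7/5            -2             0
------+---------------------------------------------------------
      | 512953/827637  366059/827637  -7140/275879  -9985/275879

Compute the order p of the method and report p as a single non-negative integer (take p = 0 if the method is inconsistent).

3

b = (512953/827637, 366059/827637, -7140/275879, -9985/275879)
c = (0, 3/2, 59/12, 1)
Ac = (0, 0, 35/8, -116/15)
Σ b_i: 512953/827637·1 + 366059/827637·1 + (-7140/275879)·1 + (-9985/275879)·1 = 1 ✓
b·c: 366059/827637·3/2 + (-7140/275879)·59/12 + (-9985/275879)·1 = 1/2 ✓
b·c²: 366059/827637·9/4 + (-7140/275879)·3481/144 + (-9985/275879)·1 = 1/3 ✓
b·Ac: (-7140/275879)·35/8 + (-9985/275879)·(-116/15) = 1/6 ✓
b·c³: 366059/827637·27/8 + (-7140/275879)·205379/1728 + (-9985/275879)·1 = -64336787/39726576 ≠ 1/4 ⇒ order 3.
b·(c∘Ac): (-7140/275879)·2065/96 + (-9985/275879)·(-116/15) = -1832809/6621096 ≠ 1/8
b·Ac²: (-7140/275879)·105/16 + (-9985/275879)·(-16271/360) = 29119537/19863288 ≠ 1/12
b·A²c: (-9985/275879)·(-35/4) = 349475/1103516 ≠ 1/24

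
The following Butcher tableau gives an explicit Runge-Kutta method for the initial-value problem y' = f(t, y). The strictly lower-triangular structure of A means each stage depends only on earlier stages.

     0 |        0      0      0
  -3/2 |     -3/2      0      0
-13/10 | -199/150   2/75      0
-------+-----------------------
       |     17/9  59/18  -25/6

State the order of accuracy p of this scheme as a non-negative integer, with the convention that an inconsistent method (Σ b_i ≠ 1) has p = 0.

b = (17/9, 59/18, -25/6)
c = (0, -3/2, -13/10)
Ac = (0, 0, -1/25)
Σ b_i: 17/9·1 + 59/18·1 + (-25/6)·1 = 1 ✓
b·c: 59/18·(-3/2) + (-25/6)·(-13/10) = 1/2 ✓
b·c²: 59/18·9/4 + (-25/6)·169/100 = 1/3 ✓
b·Ac: (-25/6)·(-1/25) = 1/6 ✓; 3 stages ⇒ order 3.

3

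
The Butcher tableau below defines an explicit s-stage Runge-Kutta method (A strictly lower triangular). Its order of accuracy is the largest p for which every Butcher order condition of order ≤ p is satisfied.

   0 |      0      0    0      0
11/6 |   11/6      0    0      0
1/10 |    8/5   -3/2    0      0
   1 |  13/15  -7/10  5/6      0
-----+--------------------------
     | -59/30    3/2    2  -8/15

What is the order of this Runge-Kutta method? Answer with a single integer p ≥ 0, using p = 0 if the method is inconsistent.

1

b = (-59/30, 3/2, 2, -8/15)
c = (0, 11/6, 1/10, 1)
Ac = (0, 0, -11/4, -6/5)
Σ b_i: (-59/30)·1 + 3/2·1 + 2·1 + (-8/15)·1 = 1 ✓
b·c: 3/2·11/6 + 2·1/10 + (-8/15)·1 = 29/12 ≠ 1/2 ⇒ order 1.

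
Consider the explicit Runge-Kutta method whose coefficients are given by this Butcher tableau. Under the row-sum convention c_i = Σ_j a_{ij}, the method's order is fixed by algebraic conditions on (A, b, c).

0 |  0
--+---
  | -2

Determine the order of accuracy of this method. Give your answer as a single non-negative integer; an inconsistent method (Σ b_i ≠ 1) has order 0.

b = (-2)
c = (0)
Σ b_i: (-2)·1 = -2 ≠ 1 ⇒ order 0.

0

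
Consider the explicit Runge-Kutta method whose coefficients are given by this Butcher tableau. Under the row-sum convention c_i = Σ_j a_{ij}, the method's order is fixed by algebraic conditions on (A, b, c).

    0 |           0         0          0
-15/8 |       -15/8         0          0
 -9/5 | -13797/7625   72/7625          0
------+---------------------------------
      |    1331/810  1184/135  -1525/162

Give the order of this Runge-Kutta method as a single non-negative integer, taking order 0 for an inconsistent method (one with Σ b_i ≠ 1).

b = (1331/810, 1184/135, -1525/162)
c = (0, -15/8, -9/5)
Ac = (0, 0, -27/1525)
Σ b_i: 1331/810·1 + 1184/135·1 + (-1525/162)·1 = 1 ✓
b·c: 1184/135·(-15/8) + (-1525/162)·(-9/5) = 1/2 ✓
b·c²: 1184/135·225/64 + (-1525/162)·81/25 = 1/3 ✓
b·Ac: (-1525/162)·(-27/1525) = 1/6 ✓; 3 stages ⇒ order 3.

3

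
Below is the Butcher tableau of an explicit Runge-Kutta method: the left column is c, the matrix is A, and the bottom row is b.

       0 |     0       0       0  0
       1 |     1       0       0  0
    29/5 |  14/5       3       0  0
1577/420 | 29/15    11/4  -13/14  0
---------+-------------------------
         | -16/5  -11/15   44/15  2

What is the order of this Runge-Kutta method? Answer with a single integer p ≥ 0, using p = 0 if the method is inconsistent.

b = (-16/5, -11/15, 44/15, 2)
c = (0, 1, 29/5, 1577/420)
Ac = (0, 0, 3, -369/140)
Σ b_i: (-16/5)·1 + (-11/15)·1 + 44/15·1 + 2·1 = 1 ✓
b·c: (-11/15)·1 + 44/15·29/5 + 2·1577/420 = 24979/1050 ≠ 1/2 ⇒ order 1.

1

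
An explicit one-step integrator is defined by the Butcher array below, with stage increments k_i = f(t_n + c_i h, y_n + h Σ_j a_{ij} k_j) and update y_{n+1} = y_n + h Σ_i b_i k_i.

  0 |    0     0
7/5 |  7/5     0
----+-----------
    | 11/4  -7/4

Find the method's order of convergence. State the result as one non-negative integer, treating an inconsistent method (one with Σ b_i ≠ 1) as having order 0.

b = (11/4, -7/4)
c = (0, 7/5)
Σ b_i: 11/4·1 + (-7/4)·1 = 1 ✓
b·c: (-7/4)·7/5 = -49/20 ≠ 1/2 ⇒ order 1.

1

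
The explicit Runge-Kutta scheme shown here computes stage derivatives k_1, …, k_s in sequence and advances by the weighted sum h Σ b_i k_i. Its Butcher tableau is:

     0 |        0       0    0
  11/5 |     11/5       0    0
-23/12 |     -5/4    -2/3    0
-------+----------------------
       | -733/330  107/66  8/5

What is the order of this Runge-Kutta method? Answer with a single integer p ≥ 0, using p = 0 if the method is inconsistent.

b = (-733/330, 107/66, 8/5)
c = (0, 11/5, -23/12)
Ac = (0, 0, -22/15)
Σ b_i: (-733/330)·1 + 107/66·1 + 8/5·1 = 1 ✓
b·c: 107/66·11/5 + 8/5·(-23/12) = 1/2 ✓
b·c²: 107/66·121/25 + 8/5·529/144 = 3088/225 ≠ 1/3 ⇒ order 2.
b·Ac: 8/5·(-22/15) = -176/75 ≠ 1/6

2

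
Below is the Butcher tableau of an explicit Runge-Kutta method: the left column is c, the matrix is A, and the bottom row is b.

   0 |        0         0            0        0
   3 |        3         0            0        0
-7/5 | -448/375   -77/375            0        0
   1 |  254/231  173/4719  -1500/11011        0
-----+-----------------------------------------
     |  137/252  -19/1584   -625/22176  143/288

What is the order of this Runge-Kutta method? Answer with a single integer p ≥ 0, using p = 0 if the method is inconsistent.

b = (137/252, -19/1584, -625/22176, 143/288)
c = (0, 3, -7/5, 1)
Ac = (0, 0, -77/125, 43/143)
Σ b_i: 137/252·1 + (-19/1584)·1 + (-625/22176)·1 + 143/288·1 = 1 ✓
b·c: (-19/1584)·3 + (-625/22176)·(-7/5) + 143/288·1 = 1/2 ✓
b·c²: (-19/1584)·9 + (-625/22176)·49/25 + 143/288·1 = 1/3 ✓
b·Ac: (-625/22176)·(-77/125) + 143/288·43/143 = 1/6 ✓
b·c³: (-19/1584)·27 + (-625/22176)·(-343/125) + 143/288·1 = 1/4 ✓
b·(c∘Ac): (-625/22176)·539/625 + 143/288·43/143 = 1/8 ✓
b·Ac²: (-625/22176)·(-231/125) + 143/288·9/143 = 1/12 ✓
b·A²c: 143/288·12/143 = 1/24 ✓; 4 stages ⇒ order 4.

4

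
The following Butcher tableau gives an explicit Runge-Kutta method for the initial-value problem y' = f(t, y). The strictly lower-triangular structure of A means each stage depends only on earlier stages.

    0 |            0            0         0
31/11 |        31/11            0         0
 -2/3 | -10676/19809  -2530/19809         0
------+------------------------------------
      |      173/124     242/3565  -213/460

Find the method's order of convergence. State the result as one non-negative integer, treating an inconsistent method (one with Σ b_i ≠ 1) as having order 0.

b = (173/124, 242/3565, -213/460)
c = (0, 31/11, -2/3)
Ac = (0, 0, -230/639)
Σ b_i: 173/124·1 + 242/3565·1 + (-213/460)·1 = 1 ✓
b·c: 242/3565·31/11 + (-213/460)·(-2/3) = 1/2 ✓
b·c²: 242/3565·961/121 + (-213/460)·4/9 = 1/3 ✓
b·Ac: (-213/460)·(-230/639) = 1/6 ✓; 3 stages ⇒ order 3.

3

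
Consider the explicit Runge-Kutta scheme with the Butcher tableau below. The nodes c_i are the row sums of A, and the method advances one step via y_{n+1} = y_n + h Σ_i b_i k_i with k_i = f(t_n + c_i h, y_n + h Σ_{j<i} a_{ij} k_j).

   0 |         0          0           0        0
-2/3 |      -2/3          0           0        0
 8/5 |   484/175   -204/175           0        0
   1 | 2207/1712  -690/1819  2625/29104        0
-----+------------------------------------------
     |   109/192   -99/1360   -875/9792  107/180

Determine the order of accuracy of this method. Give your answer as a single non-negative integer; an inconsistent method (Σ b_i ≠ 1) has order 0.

b = (109/192, -99/1360, -875/9792, 107/180)
c = (0, -2/3, 8/5, 1)
Ac = (0, 0, 136/175, 85/214)
Σ b_i: 109/192·1 + (-99/1360)·1 + (-875/9792)·1 + 107/180·1 = 1 ✓
b·c: (-99/1360)·(-2/3) + (-875/9792)·8/5 + 107/180·1 = 1/2 ✓
b·c²: (-99/1360)·4/9 + (-875/9792)·64/25 + 107/180·1 = 1/3 ✓
b·Ac: (-875/9792)·136/175 + 107/180·85/214 = 1/6 ✓
b·c³: (-99/1360)·(-8/27) + (-875/9792)·512/125 + 107/180·1 = 1/4 ✓
b·(c∘Ac): (-875/9792)·1088/875 + 107/180·85/214 = 1/8 ✓
b·Ac²: (-875/9792)·(-272/525) + 107/180·20/321 = 1/12 ✓
b·A²c: 107/180·15/214 = 1/24 ✓; 4 stages ⇒ order 4.

4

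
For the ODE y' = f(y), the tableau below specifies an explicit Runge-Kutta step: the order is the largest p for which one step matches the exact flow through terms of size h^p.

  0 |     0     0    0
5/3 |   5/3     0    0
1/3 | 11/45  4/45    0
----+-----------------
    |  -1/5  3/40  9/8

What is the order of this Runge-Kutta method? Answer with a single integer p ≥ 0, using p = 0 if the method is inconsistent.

b = (-1/5, 3/40, 9/8)
c = (0, 5/3, 1/3)
Ac = (0, 0, 4/27)
Σ b_i: (-1/5)·1 + 3/40·1 + 9/8·1 = 1 ✓
b·c: 3/40·5/3 + 9/8·1/3 = 1/2 ✓
b·c²: 3/40·25/9 + 9/8·1/9 = 1/3 ✓
b·Ac: 9/8·4/27 = 1/6 ✓; 3 stages ⇒ order 3.

3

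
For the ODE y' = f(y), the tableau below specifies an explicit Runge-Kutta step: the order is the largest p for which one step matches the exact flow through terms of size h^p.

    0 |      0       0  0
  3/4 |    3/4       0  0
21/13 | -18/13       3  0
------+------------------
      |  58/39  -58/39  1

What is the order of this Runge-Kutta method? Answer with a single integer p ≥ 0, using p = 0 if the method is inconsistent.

2

b = (58/39, -58/39, 1)
c = (0, 3/4, 21/13)
Ac = (0, 0, 9/4)
Σ b_i: 58/39·1 + (-58/39)·1 + 1·1 = 1 ✓
b·c: (-58/39)·3/4 + 1·21/13 = 1/2 ✓
b·c²: (-58/39)·9/16 + 1·441/169 = 2397/1352 ≠ 1/3 ⇒ order 2.
b·Ac: 1·9/4 = 9/4 ≠ 1/6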